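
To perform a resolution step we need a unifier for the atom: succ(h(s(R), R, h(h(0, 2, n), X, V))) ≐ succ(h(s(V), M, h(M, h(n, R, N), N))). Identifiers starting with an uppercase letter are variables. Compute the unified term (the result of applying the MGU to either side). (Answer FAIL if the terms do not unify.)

Decompose succ/1: h(s(R), R, h(h(0, 2, n), X, V)) ≐ h(s(V), M, h(M, h(n, R, N), N)).
Decompose h/3: s(R) ≐ s(V),  R ≐ M,  h(h(0, 2, n), X, V) ≐ h(M, h(n, R, N), N).
Decompose s/1: R ≐ V.
Bind R := V; substituting into the remaining equations gives: V ≐ M,  h(h(0, 2, n), X, V) ≐ h(M, h(n, V, N), N).
Bind V := M; substituting into the remaining equation gives: h(h(0, 2, n), X, M) ≐ h(M, h(n, M, N), N). Substituting into the earlier binding gives R := M.
Decompose h/3: h(0, 2, n) ≐ M,  X ≐ h(n, M, N),  M ≐ N.
Bind M := h(0, 2, n); substituting into the remaining equations gives: X ≐ h(n, h(0, 2, n), N),  h(0, 2, n) ≐ N. Substituting into the earlier bindings gives R := h(0, 2, n), V := h(0, 2, n).
Bind X := h(n, h(0, 2, n), N); no other remaining equation mentions X.
Bind N := h(0, 2, n). Substituting into the earlier binding gives X := h(n, h(0, 2, n), h(0, 2, n)).
Applying the MGU to either side gives succ(h(s(h(0, 2, n)), h(0, 2, n), h(h(0, 2, n), h(n, h(0, 2, n), h(0, 2, n)), h(0, 2, n)))).

succ(h(s(h(0, 2, n)), h(0, 2, n), h(h(0, 2, n), h(n, h(0, 2, n), h(0, 2, n)), h(0, 2, n))))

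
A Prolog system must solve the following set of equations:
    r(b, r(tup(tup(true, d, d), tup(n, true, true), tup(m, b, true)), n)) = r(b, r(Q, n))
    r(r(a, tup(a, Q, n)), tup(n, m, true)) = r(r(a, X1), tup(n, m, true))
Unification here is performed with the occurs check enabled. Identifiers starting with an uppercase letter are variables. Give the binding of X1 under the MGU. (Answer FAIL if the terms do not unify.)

tup(a, tup(tup(true, d, d), tup(n, true, true), tup(m, b, true)), n)

Decompose r/2: b = b,  r(tup(tup(true, d, d), tup(n, true, true), tup(m, b, true)), n) = r(Q, n).
Delete trivial equation b = b.
Decompose r/2: tup(tup(true, d, d), tup(n, true, true), tup(m, b, true)) = Q,  n = n.
Bind Q := tup(tup(true, d, d), tup(n, true, true), tup(m, b, true)); substituting into the one remaining equation that mentions Q gives: r(r(a, tup(a, tup(tup(true, d, d), tup(n, true, true), tup(m, b, true)), n)), tup(n, m, true)) = r(r(a, X1), tup(n, m, true)).
Delete trivial equation n = n.
Decompose r/2: r(a, tup(a, tup(tup(true, d, d), tup(n, true, true), tup(m, b, true)), n)) = r(a, X1),  tup(n, m, true) = tup(n, m, true).
Decompose r/2: a = a,  tup(a, tup(tup(true, d, d), tup(n, true, true), tup(m, b, true)), n) = X1.
Delete trivial equation a = a.
Bind X1 := tup(a, tup(tup(true, d, d), tup(n, true, true), tup(m, b, true)), n); no other remaining equation mentions X1.
Delete trivial equation tup(n, m, true) = tup(n, m, true).
MGU = { Q = tup(tup(true, d, d), tup(n, true, true), tup(m, b, true)), X1 = tup(a, tup(tup(true, d, d), tup(n, true, true), tup(m, b, true)), n) }, so X1 = tup(a, tup(tup(true, d, d), tup(n, true, true), tup(m, b, true)), n).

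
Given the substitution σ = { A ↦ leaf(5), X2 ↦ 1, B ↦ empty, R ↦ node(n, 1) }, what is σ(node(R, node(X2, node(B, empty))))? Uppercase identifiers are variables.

Replace each occurrence of X2 with 1.
Replace each occurrence of B with empty.
Replace each occurrence of R with node(n, 1).
Result: node(node(n, 1), node(1, node(empty, empty))).

node(node(n, 1), node(1, node(empty, empty)))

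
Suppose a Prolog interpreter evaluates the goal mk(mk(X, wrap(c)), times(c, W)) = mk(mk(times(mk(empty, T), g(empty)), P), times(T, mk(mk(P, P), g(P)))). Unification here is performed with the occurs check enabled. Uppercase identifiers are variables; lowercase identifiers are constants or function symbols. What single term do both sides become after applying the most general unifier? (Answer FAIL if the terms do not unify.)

Decompose mk/2: mk(X, wrap(c)) = mk(times(mk(empty, T), g(empty)), P),  times(c, W) = times(T, mk(mk(P, P), g(P))).
Decompose mk/2: X = times(mk(empty, T), g(empty)),  wrap(c) = P.
Bind X := times(mk(empty, T), g(empty)); no other remaining equation mentions X.
Bind P := wrap(c); substituting into the remaining equation gives: times(c, W) = times(T, mk(mk(wrap(c), wrap(c)), g(wrap(c)))).
Decompose times/2: c = T,  W = mk(mk(wrap(c), wrap(c)), g(wrap(c))).
Bind T := c; no other remaining equation mentions T. Substituting into the earlier binding gives X := times(mk(empty, c), g(empty)).
Bind W := mk(mk(wrap(c), wrap(c)), g(wrap(c))).
Applying the MGU to either side gives mk(mk(times(mk(empty, c), g(empty)), wrap(c)), times(c, mk(mk(wrap(c), wrap(c)), g(wrap(c))))).

mk(mk(times(mk(empty, c), g(empty)), wrap(c)), times(c, mk(mk(wrap(c), wrap(c)), g(wrap(c)))))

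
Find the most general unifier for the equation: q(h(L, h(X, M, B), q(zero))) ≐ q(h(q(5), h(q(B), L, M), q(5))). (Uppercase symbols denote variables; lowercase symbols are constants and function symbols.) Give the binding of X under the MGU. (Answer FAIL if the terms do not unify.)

Decompose q/1: h(L, h(X, M, B), q(zero)) ≐ h(q(5), h(q(B), L, M), q(5)).
Decompose h/3: L ≐ q(5),  h(X, M, B) ≐ h(q(B), L, M),  q(zero) ≐ q(5).
Bind L := q(5); substituting into the one remaining equation that mentions L gives: h(X, M, B) ≐ h(q(B), q(5), M).
Decompose h/3: X ≐ q(B),  M ≐ q(5),  B ≐ M.
Bind X := q(B); no other remaining equation mentions X.
Bind M := q(5); substituting into the one remaining equation that mentions M gives: B ≐ q(5).
Bind B := q(5); no other remaining equation mentions B. Substituting into the earlier binding gives X := q(q(5)).
Decompose q/1: zero ≐ 5.
Clash: constants zero and 5 differ; no unifier exists.

FAIL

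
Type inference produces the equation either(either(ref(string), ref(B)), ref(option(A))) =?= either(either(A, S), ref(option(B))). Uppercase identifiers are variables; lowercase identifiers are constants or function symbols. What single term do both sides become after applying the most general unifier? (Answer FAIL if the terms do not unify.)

Decompose either/2: either(ref(string), ref(B)) =?= either(A, S),  ref(option(A)) =?= ref(option(B)).
Decompose either/2: ref(string) =?= A,  ref(B) =?= S.
Bind A := ref(string); substituting into the one remaining equation that mentions A gives: ref(option(ref(string))) =?= ref(option(B)).
Bind S := ref(B); no other remaining equation mentions S.
Decompose ref/1: option(ref(string)) =?= option(B).
Decompose option/1: ref(string) =?= B.
Bind B := ref(string). Substituting into the earlier binding gives S := ref(ref(string)).
Applying the MGU to either side gives either(either(ref(string), ref(ref(string))), ref(option(ref(string)))).

either(either(ref(string), ref(ref(string))), ref(option(ref(string))))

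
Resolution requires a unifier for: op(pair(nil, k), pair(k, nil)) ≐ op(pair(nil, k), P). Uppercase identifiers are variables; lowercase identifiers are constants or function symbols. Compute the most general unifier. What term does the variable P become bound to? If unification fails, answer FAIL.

pair(k, nil)

Decompose op/2: pair(nil, k) ≐ pair(nil, k),  pair(k, nil) ≐ P.
Delete trivial equation pair(nil, k) ≐ pair(nil, k).
Bind P := pair(k, nil).
MGU = { P -> pair(k, nil) }, so P -> pair(k, nil).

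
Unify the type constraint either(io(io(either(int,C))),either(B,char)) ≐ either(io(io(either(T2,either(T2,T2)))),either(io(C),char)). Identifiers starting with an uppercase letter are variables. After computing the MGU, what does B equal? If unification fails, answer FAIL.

Decompose either/2: io(io(either(int,C))) ≐ io(io(either(T2,either(T2,T2)))),  either(B,char) ≐ either(io(C),char).
Decompose io/1: io(either(int,C)) ≐ io(either(T2,either(T2,T2))).
Decompose io/1: either(int,C) ≐ either(T2,either(T2,T2)).
Decompose either/2: int ≐ T2,  C ≐ either(T2,T2).
Bind T2 := int; substituting into the one remaining equation that mentions T2 gives: C ≐ either(int,int).
Bind C := either(int,int); substituting into the remaining equation gives: either(B,char) ≐ either(io(either(int,int)),char).
Decompose either/2: B ≐ io(either(int,int)),  char ≐ char.
Bind B := io(either(int,int)); no other remaining equation mentions B.
Delete trivial equation char ≐ char.
MGU = { T2 -> int, C -> either(int,int), B -> io(either(int,int)) }, so B -> io(either(int,int)).

io(either(int,int))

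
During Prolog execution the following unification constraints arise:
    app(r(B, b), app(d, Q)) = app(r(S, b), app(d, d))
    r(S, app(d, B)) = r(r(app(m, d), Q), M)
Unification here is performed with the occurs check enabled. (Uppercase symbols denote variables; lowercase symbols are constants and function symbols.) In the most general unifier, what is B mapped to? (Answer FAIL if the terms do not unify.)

Decompose app/2: r(B, b) = r(S, b),  app(d, Q) = app(d, d).
Decompose r/2: B = S,  b = b.
Bind B := S; substituting into the one remaining equation that mentions B gives: r(S, app(d, S)) = r(r(app(m, d), Q), M).
Delete trivial equation b = b.
Decompose app/2: d = d,  Q = d.
Delete trivial equation d = d.
Bind Q := d; substituting into the remaining equation gives: r(S, app(d, S)) = r(r(app(m, d), d), M).
Decompose r/2: S = r(app(m, d), d),  app(d, S) = M.
Bind S := r(app(m, d), d); substituting into the remaining equation gives: app(d, r(app(m, d), d)) = M. Substituting into the earlier binding gives B := r(app(m, d), d).
Bind M := app(d, r(app(m, d), d)).
MGU = { B -> r(app(m, d), d), Q -> d, S -> r(app(m, d), d), M -> app(d, r(app(m, d), d)) }, so B -> r(app(m, d), d).

r(app(m, d), d)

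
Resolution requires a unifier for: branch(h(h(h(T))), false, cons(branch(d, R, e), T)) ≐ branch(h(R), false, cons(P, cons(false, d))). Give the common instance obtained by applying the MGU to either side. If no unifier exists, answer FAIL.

branch(h(h(h(cons(false, d)))), false, cons(branch(d, h(h(cons(false, d))), e), cons(false, d)))

Decompose branch/3: h(h(h(T))) ≐ h(R),  false ≐ false,  cons(branch(d, R, e), T) ≐ cons(P, cons(false, d)).
Decompose h/1: h(h(T)) ≐ R.
Bind R := h(h(T)); substituting into the one remaining equation that mentions R gives: cons(branch(d, h(h(T)), e), T) ≐ cons(P, cons(false, d)).
Delete trivial equation false ≐ false.
Decompose cons/2: branch(d, h(h(T)), e) ≐ P,  T ≐ cons(false, d).
Bind P := branch(d, h(h(T)), e); no other remaining equation mentions P.
Bind T := cons(false, d). Substituting into the earlier bindings gives R := h(h(cons(false, d))), P := branch(d, h(h(cons(false, d))), e).
Applying the MGU to either side gives branch(h(h(h(cons(false, d)))), false, cons(branch(d, h(h(cons(false, d))), e), cons(false, d))).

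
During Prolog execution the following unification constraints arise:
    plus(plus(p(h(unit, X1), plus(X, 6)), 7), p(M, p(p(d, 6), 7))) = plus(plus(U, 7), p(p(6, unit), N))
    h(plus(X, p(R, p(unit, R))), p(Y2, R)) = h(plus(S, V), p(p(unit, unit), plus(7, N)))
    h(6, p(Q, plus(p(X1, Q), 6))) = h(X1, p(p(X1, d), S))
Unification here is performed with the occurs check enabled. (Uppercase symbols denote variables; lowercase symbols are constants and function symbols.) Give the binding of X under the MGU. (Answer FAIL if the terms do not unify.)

plus(p(6, p(6, d)), 6)

Decompose plus/2: plus(p(h(unit, X1), plus(X, 6)), 7) = plus(U, 7),  p(M, p(p(d, 6), 7)) = p(p(6, unit), N).
Decompose plus/2: p(h(unit, X1), plus(X, 6)) = U,  7 = 7.
Bind U := p(h(unit, X1), plus(X, 6)); no other remaining equation mentions U.
Delete trivial equation 7 = 7.
Decompose p/2: M = p(6, unit),  p(p(d, 6), 7) = N.
Bind M := p(6, unit); no other remaining equation mentions M.
Bind N := p(p(d, 6), 7); substituting into the one remaining equation that mentions N gives: h(plus(X, p(R, p(unit, R))), p(Y2, R)) = h(plus(S, V), p(p(unit, unit), plus(7, p(p(d, 6), 7)))).
Decompose h/2: plus(X, p(R, p(unit, R))) = plus(S, V),  p(Y2, R) = p(p(unit, unit), plus(7, p(p(d, 6), 7))).
Decompose plus/2: X = S,  p(R, p(unit, R)) = V.
Bind X := S; no other remaining equation mentions X. Substituting into the earlier binding gives U := p(h(unit, X1), plus(S, 6)).
Bind V := p(R, p(unit, R)); no other remaining equation mentions V.
Decompose p/2: Y2 = p(unit, unit),  R = plus(7, p(p(d, 6), 7)).
Bind Y2 := p(unit, unit); no other remaining equation mentions Y2.
Bind R := plus(7, p(p(d, 6), 7)); no other remaining equation mentions R. Substituting into the earlier binding gives V := p(plus(7, p(p(d, 6), 7)), p(unit, plus(7, p(p(d, 6), 7)))).
Decompose h/2: 6 = X1,  p(Q, plus(p(X1, Q), 6)) = p(p(X1, d), S).
Bind X1 := 6; substituting into the remaining equation gives: p(Q, plus(p(6, Q), 6)) = p(p(6, d), S). Substituting into the earlier binding gives U := p(h(unit, 6), plus(S, 6)).
Decompose p/2: Q = p(6, d),  plus(p(6, Q), 6) = S.
Bind Q := p(6, d); substituting into the remaining equation gives: plus(p(6, p(6, d)), 6) = S.
Bind S := plus(p(6, p(6, d)), 6). Substituting into the earlier bindings gives U := p(h(unit, 6), plus(plus(p(6, p(6, d)), 6), 6)), X := plus(p(6, p(6, d)), 6).
MGU = { U ↦ p(h(unit, 6), plus(plus(p(6, p(6, d)), 6), 6)), M ↦ p(6, unit), N ↦ p(p(d, 6), 7), X ↦ plus(p(6, p(6, d)), 6), V ↦ p(plus(7, p(p(d, 6), 7)), p(unit, plus(7, p(p(d, 6), 7)))), Y2 ↦ p(unit, unit), R ↦ plus(7, p(p(d, 6), 7)), X1 ↦ 6, Q ↦ p(6, d), S ↦ plus(p(6, p(6, d)), 6) }, so X ↦ plus(p(6, p(6, d)), 6).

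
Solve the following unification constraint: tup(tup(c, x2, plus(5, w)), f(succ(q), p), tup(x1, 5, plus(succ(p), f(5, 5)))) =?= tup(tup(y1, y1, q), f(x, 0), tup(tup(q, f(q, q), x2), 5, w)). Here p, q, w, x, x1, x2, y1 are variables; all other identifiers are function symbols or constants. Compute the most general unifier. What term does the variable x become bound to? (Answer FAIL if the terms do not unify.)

succ(plus(5, plus(succ(0), f(5, 5))))

Decompose tup/3: tup(c, x2, plus(5, w)) =?= tup(y1, y1, q),  f(succ(q), p) =?= f(x, 0),  tup(x1, 5, plus(succ(p), f(5, 5))) =?= tup(tup(q, f(q, q), x2), 5, w).
Decompose tup/3: c =?= y1,  x2 =?= y1,  plus(5, w) =?= q.
Bind y1 := c; substituting into the one remaining equation that mentions y1 gives: x2 =?= c.
Bind x2 := c; substituting into the one remaining equation that mentions x2 gives: tup(x1, 5, plus(succ(p), f(5, 5))) =?= tup(tup(q, f(q, q), c), 5, w).
Bind q := plus(5, w); substituting into the remaining equations gives: f(succ(plus(5, w)), p) =?= f(x, 0),  tup(x1, 5, plus(succ(p), f(5, 5))) =?= tup(tup(plus(5, w), f(plus(5, w), plus(5, w)), c), 5, w).
Decompose f/2: succ(plus(5, w)) =?= x,  p =?= 0.
Bind x := succ(plus(5, w)); no other remaining equation mentions x.
Bind p := 0; substituting into the remaining equation gives: tup(x1, 5, plus(succ(0), f(5, 5))) =?= tup(tup(plus(5, w), f(plus(5, w), plus(5, w)), c), 5, w).
Decompose tup/3: x1 =?= tup(plus(5, w), f(plus(5, w), plus(5, w)), c),  5 =?= 5,  plus(succ(0), f(5, 5)) =?= w.
Bind x1 := tup(plus(5, w), f(plus(5, w), plus(5, w)), c); no other remaining equation mentions x1.
Delete trivial equation 5 =?= 5.
Bind w := plus(succ(0), f(5, 5)). Substituting into the earlier bindings gives q := plus(5, plus(succ(0), f(5, 5))), x := succ(plus(5, plus(succ(0), f(5, 5)))), x1 := tup(plus(5, plus(succ(0), f(5, 5))), f(plus(5, plus(succ(0), f(5, 5))), plus(5, plus(succ(0), f(5, 5)))), c).
MGU = { y1 -> c, x2 -> c, q -> plus(5, plus(succ(0), f(5, 5))), x -> succ(plus(5, plus(succ(0), f(5, 5)))), p -> 0, x1 -> tup(plus(5, plus(succ(0), f(5, 5))), f(plus(5, plus(succ(0), f(5, 5))), plus(5, plus(succ(0), f(5, 5)))), c), w -> plus(succ(0), f(5, 5)) }, so x -> succ(plus(5, plus(succ(0), f(5, 5)))).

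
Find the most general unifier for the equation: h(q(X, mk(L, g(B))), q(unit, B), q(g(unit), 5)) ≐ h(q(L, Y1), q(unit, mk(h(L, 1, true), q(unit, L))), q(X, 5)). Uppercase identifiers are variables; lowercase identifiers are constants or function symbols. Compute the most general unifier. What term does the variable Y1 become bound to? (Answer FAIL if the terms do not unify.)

Decompose h/3: q(X, mk(L, g(B))) ≐ q(L, Y1),  q(unit, B) ≐ q(unit, mk(h(L, 1, true), q(unit, L))),  q(g(unit), 5) ≐ q(X, 5).
Decompose q/2: X ≐ L,  mk(L, g(B)) ≐ Y1.
Bind X := L; substituting into the one remaining equation that mentions X gives: q(g(unit), 5) ≐ q(L, 5).
Bind Y1 := mk(L, g(B)); no other remaining equation mentions Y1.
Decompose q/2: unit ≐ unit,  B ≐ mk(h(L, 1, true), q(unit, L)).
Delete trivial equation unit ≐ unit.
Bind B := mk(h(L, 1, true), q(unit, L)); no other remaining equation mentions B. Substituting into the earlier binding gives Y1 := mk(L, g(mk(h(L, 1, true), q(unit, L)))).
Decompose q/2: g(unit) ≐ L,  5 ≐ 5.
Bind L := g(unit); no other remaining equation mentions L. Substituting into the earlier bindings gives X := g(unit), Y1 := mk(g(unit), g(mk(h(g(unit), 1, true), q(unit, g(unit))))), B := mk(h(g(unit), 1, true), q(unit, g(unit))).
Delete trivial equation 5 ≐ 5.
MGU = { X ↦ g(unit), Y1 ↦ mk(g(unit), g(mk(h(g(unit), 1, true), q(unit, g(unit))))), B ↦ mk(h(g(unit), 1, true), q(unit, g(unit))), L ↦ g(unit) }, so Y1 ↦ mk(g(unit), g(mk(h(g(unit), 1, true), q(unit, g(unit))))).

mk(g(unit), g(mk(h(g(unit), 1, true), q(unit, g(unit)))))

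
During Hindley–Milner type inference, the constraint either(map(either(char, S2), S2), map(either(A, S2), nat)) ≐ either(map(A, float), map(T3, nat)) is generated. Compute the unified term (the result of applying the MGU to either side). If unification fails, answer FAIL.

either(map(either(char, float), float), map(either(either(char, float), float), nat))

Decompose either/2: map(either(char, S2), S2) ≐ map(A, float),  map(either(A, S2), nat) ≐ map(T3, nat).
Decompose map/2: either(char, S2) ≐ A,  S2 ≐ float.
Bind A := either(char, S2); substituting into the one remaining equation that mentions A gives: map(either(either(char, S2), S2), nat) ≐ map(T3, nat).
Bind S2 := float; substituting into the remaining equation gives: map(either(either(char, float), float), nat) ≐ map(T3, nat). Substituting into the earlier binding gives A := either(char, float).
Decompose map/2: either(either(char, float), float) ≐ T3,  nat ≐ nat.
Bind T3 := either(either(char, float), float); no other remaining equation mentions T3.
Delete trivial equation nat ≐ nat.
Applying the MGU to either side gives either(map(either(char, float), float), map(either(either(char, float), float), nat)).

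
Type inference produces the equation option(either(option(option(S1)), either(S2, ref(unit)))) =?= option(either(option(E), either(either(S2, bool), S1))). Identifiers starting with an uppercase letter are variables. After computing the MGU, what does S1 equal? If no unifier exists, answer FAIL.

Decompose option/1: either(option(option(S1)), either(S2, ref(unit))) =?= either(option(E), either(either(S2, bool), S1)).
Decompose either/2: option(option(S1)) =?= option(E),  either(S2, ref(unit)) =?= either(either(S2, bool), S1).
Decompose option/1: option(S1) =?= E.
Bind E := option(S1); no other remaining equation mentions E.
Decompose either/2: S2 =?= either(S2, bool),  ref(unit) =?= S1.
Occurs check fails: S2 occurs in either(S2, bool); the equation S2 =?= either(S2, bool) has no finite solution.

FAIL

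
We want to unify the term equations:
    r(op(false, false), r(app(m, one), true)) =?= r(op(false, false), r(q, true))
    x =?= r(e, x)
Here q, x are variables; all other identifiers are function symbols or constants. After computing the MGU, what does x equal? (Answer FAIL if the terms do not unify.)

FAIL

Decompose r/2: op(false, false) =?= op(false, false),  r(app(m, one), true) =?= r(q, true).
Delete trivial equation op(false, false) =?= op(false, false).
Decompose r/2: app(m, one) =?= q,  true =?= true.
Bind q := app(m, one); no other remaining equation mentions q.
Delete trivial equation true =?= true.
Occurs check fails: x occurs in r(e, x); the equation x =?= r(e, x) has no finite solution.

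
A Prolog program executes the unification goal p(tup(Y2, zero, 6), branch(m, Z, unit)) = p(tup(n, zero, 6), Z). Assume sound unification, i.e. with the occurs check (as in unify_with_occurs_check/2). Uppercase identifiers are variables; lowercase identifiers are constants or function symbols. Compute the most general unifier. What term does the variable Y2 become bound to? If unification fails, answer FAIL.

FAIL

Decompose p/2: tup(Y2, zero, 6) = tup(n, zero, 6),  branch(m, Z, unit) = Z.
Decompose tup/3: Y2 = n,  zero = zero,  6 = 6.
Bind Y2 := n; no other remaining equation mentions Y2.
Delete trivial equation zero = zero.
Delete trivial equation 6 = 6.
Occurs check fails: Z occurs in branch(m, Z, unit); the equation Z = branch(m, Z, unit) has no finite solution.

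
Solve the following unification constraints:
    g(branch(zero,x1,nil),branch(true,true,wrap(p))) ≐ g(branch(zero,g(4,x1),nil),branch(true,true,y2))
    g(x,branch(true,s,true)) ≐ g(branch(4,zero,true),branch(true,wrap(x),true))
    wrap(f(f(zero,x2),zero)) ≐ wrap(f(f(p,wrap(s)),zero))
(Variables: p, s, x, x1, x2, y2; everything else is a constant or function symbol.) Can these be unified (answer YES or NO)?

NO

Decompose g/2: branch(zero,x1,nil) ≐ branch(zero,g(4,x1),nil),  branch(true,true,wrap(p)) ≐ branch(true,true,y2).
Decompose branch/3: zero ≐ zero,  x1 ≐ g(4,x1),  nil ≐ nil.
Delete trivial equation zero ≐ zero.
Occurs check fails: x1 occurs in g(4,x1); the equation x1 ≐ g(4,x1) has no finite solution.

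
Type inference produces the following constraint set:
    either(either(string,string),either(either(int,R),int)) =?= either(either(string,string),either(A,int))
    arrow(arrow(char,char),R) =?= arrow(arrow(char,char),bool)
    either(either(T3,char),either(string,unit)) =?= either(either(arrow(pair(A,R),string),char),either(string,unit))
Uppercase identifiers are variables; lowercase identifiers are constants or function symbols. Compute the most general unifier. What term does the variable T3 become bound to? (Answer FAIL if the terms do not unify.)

Decompose either/2: either(string,string) =?= either(string,string),  either(either(int,R),int) =?= either(A,int).
Delete trivial equation either(string,string) =?= either(string,string).
Decompose either/2: either(int,R) =?= A,  int =?= int.
Bind A := either(int,R); substituting into the one remaining equation that mentions A gives: either(either(T3,char),either(string,unit)) =?= either(either(arrow(pair(either(int,R),R),string),char),either(string,unit)).
Delete trivial equation int =?= int.
Decompose arrow/2: arrow(char,char) =?= arrow(char,char),  R =?= bool.
Delete trivial equation arrow(char,char) =?= arrow(char,char).
Bind R := bool; substituting into the remaining equation gives: either(either(T3,char),either(string,unit)) =?= either(either(arrow(pair(either(int,bool),bool),string),char),either(string,unit)). Substituting into the earlier binding gives A := either(int,bool).
Decompose either/2: either(T3,char) =?= either(arrow(pair(either(int,bool),bool),string),char),  either(string,unit) =?= either(string,unit).
Decompose either/2: T3 =?= arrow(pair(either(int,bool),bool),string),  char =?= char.
Bind T3 := arrow(pair(either(int,bool),bool),string); no other remaining equation mentions T3.
Delete trivial equation char =?= char.
Delete trivial equation either(string,unit) =?= either(string,unit).
MGU = { A := either(int,bool), R := bool, T3 := arrow(pair(either(int,bool),bool),string) }, so T3 := arrow(pair(either(int,bool),bool),string).

arrow(pair(either(int,bool),bool),string)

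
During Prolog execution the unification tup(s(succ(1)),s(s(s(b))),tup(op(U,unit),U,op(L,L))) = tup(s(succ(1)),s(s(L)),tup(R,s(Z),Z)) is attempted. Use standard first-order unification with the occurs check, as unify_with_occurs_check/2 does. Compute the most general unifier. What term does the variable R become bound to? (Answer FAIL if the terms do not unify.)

op(s(op(s(b),s(b))),unit)

Decompose tup/3: s(succ(1)) = s(succ(1)),  s(s(s(b))) = s(s(L)),  tup(op(U,unit),U,op(L,L)) = tup(R,s(Z),Z).
Delete trivial equation s(succ(1)) = s(succ(1)).
Decompose s/1: s(s(b)) = s(L).
Decompose s/1: s(b) = L.
Bind L := s(b); substituting into the remaining equation gives: tup(op(U,unit),U,op(s(b),s(b))) = tup(R,s(Z),Z).
Decompose tup/3: op(U,unit) = R,  U = s(Z),  op(s(b),s(b)) = Z.
Bind R := op(U,unit); no other remaining equation mentions R.
Bind U := s(Z); no other remaining equation mentions U. Substituting into the earlier binding gives R := op(s(Z),unit).
Bind Z := op(s(b),s(b)). Substituting into the earlier bindings gives R := op(s(op(s(b),s(b))),unit), U := s(op(s(b),s(b))).
MGU = { L ↦ s(b), R ↦ op(s(op(s(b),s(b))),unit), U ↦ s(op(s(b),s(b))), Z ↦ op(s(b),s(b)) }, so R ↦ op(s(op(s(b),s(b))),unit).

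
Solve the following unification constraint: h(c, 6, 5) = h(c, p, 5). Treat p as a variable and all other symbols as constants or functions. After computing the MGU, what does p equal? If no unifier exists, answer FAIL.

Decompose h/3: c = c,  6 = p,  5 = 5.
Delete trivial equation c = c.
Bind p := 6; no other remaining equation mentions p.
Delete trivial equation 5 = 5.
MGU = { p ↦ 6 }, so p ↦ 6.

6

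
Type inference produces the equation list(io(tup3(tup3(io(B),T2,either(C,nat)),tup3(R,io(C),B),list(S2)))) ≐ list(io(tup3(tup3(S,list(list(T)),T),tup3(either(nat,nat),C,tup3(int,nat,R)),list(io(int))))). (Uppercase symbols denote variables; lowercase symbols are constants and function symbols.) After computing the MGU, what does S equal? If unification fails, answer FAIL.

Decompose list/1: io(tup3(tup3(io(B),T2,either(C,nat)),tup3(R,io(C),B),list(S2))) ≐ io(tup3(tup3(S,list(list(T)),T),tup3(either(nat,nat),C,tup3(int,nat,R)),list(io(int)))).
Decompose io/1: tup3(tup3(io(B),T2,either(C,nat)),tup3(R,io(C),B),list(S2)) ≐ tup3(tup3(S,list(list(T)),T),tup3(either(nat,nat),C,tup3(int,nat,R)),list(io(int))).
Decompose tup3/3: tup3(io(B),T2,either(C,nat)) ≐ tup3(S,list(list(T)),T),  tup3(R,io(C),B) ≐ tup3(either(nat,nat),C,tup3(int,nat,R)),  list(S2) ≐ list(io(int)).
Decompose tup3/3: io(B) ≐ S,  T2 ≐ list(list(T)),  either(C,nat) ≐ T.
Bind S := io(B); no other remaining equation mentions S.
Bind T2 := list(list(T)); no other remaining equation mentions T2.
Bind T := either(C,nat); no other remaining equation mentions T. Substituting into the earlier binding gives T2 := list(list(either(C,nat))).
Decompose tup3/3: R ≐ either(nat,nat),  io(C) ≐ C,  B ≐ tup3(int,nat,R).
Bind R := either(nat,nat); substituting into the one remaining equation that mentions R gives: B ≐ tup3(int,nat,either(nat,nat)).
Occurs check fails: C occurs in io(C); the equation C ≐ io(C) has no finite solution.

FAIL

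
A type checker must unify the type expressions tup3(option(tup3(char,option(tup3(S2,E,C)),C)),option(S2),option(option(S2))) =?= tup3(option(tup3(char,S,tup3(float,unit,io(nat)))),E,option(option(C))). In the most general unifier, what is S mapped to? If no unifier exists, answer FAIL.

Decompose tup3/3: option(tup3(char,option(tup3(S2,E,C)),C)) =?= option(tup3(char,S,tup3(float,unit,io(nat)))),  option(S2) =?= E,  option(option(S2)) =?= option(option(C)).
Decompose option/1: tup3(char,option(tup3(S2,E,C)),C) =?= tup3(char,S,tup3(float,unit,io(nat))).
Decompose tup3/3: char =?= char,  option(tup3(S2,E,C)) =?= S,  C =?= tup3(float,unit,io(nat)).
Delete trivial equation char =?= char.
Bind S := option(tup3(S2,E,C)); no other remaining equation mentions S.
Bind C := tup3(float,unit,io(nat)); substituting into the one remaining equation that mentions C gives: option(option(S2)) =?= option(option(tup3(float,unit,io(nat)))). Substituting into the earlier binding gives S := option(tup3(S2,E,tup3(float,unit,io(nat)))).
Bind E := option(S2); no other remaining equation mentions E. Substituting into the earlier binding gives S := option(tup3(S2,option(S2),tup3(float,unit,io(nat)))).
Decompose option/1: option(S2) =?= option(tup3(float,unit,io(nat))).
Decompose option/1: S2 =?= tup3(float,unit,io(nat)).
Bind S2 := tup3(float,unit,io(nat)). Substituting into the earlier bindings gives S := option(tup3(tup3(float,unit,io(nat)),option(tup3(float,unit,io(nat))),tup3(float,unit,io(nat)))), E := option(tup3(float,unit,io(nat))).
MGU = { S := option(tup3(tup3(float,unit,io(nat)),option(tup3(float,unit,io(nat))),tup3(float,unit,io(nat)))), C := tup3(float,unit,io(nat)), E := option(tup3(float,unit,io(nat))), S2 := tup3(float,unit,io(nat)) }, so S := option(tup3(tup3(float,unit,io(nat)),option(tup3(float,unit,io(nat))),tup3(float,unit,io(nat)))).

option(tup3(tup3(float,unit,io(nat)),option(tup3(float,unit,io(nat))),tup3(float,unit,io(nat))))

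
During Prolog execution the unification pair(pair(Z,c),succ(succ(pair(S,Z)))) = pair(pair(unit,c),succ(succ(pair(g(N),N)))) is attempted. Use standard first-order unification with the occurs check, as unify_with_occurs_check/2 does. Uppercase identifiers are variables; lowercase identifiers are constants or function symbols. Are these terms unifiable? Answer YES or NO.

YES

Decompose pair/2: pair(Z,c) = pair(unit,c),  succ(succ(pair(S,Z))) = succ(succ(pair(g(N),N))).
Decompose pair/2: Z = unit,  c = c.
Bind Z := unit; substituting into the one remaining equation that mentions Z gives: succ(succ(pair(S,unit))) = succ(succ(pair(g(N),N))).
Delete trivial equation c = c.
Decompose succ/1: succ(pair(S,unit)) = succ(pair(g(N),N)).
Decompose succ/1: pair(S,unit) = pair(g(N),N).
Decompose pair/2: S = g(N),  unit = N.
Bind S := g(N); no other remaining equation mentions S.
Bind N := unit. Substituting into the earlier binding gives S := g(unit).
No equations remain and no clash or occurs-check failure arose, so a unifier exists.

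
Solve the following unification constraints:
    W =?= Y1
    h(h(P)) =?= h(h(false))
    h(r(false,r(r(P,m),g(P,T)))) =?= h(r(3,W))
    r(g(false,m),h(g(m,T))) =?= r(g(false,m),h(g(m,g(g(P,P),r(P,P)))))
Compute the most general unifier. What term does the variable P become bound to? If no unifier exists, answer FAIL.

Bind W := Y1; substituting into the one remaining equation that mentions W gives: h(r(false,r(r(P,m),g(P,T)))) =?= h(r(3,Y1)).
Decompose h/1: h(P) =?= h(false).
Decompose h/1: P =?= false.
Bind P := false; substituting into the remaining equations gives: h(r(false,r(r(false,m),g(false,T)))) =?= h(r(3,Y1)),  r(g(false,m),h(g(m,T))) =?= r(g(false,m),h(g(m,g(g(false,false),r(false,false))))).
Decompose h/1: r(false,r(r(false,m),g(false,T))) =?= r(3,Y1).
Decompose r/2: false =?= 3,  r(r(false,m),g(false,T)) =?= Y1.
Clash: constants false and 3 differ; no unifier exists.

FAIL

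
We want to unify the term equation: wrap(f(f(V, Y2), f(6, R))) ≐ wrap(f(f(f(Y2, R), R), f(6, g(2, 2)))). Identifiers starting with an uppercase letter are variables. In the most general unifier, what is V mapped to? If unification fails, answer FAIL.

Decompose wrap/1: f(f(V, Y2), f(6, R)) ≐ f(f(f(Y2, R), R), f(6, g(2, 2))).
Decompose f/2: f(V, Y2) ≐ f(f(Y2, R), R),  f(6, R) ≐ f(6, g(2, 2)).
Decompose f/2: V ≐ f(Y2, R),  Y2 ≐ R.
Bind V := f(Y2, R); no other remaining equation mentions V.
Bind Y2 := R; no other remaining equation mentions Y2. Substituting into the earlier binding gives V := f(R, R).
Decompose f/2: 6 ≐ 6,  R ≐ g(2, 2).
Delete trivial equation 6 ≐ 6.
Bind R := g(2, 2). Substituting into the earlier bindings gives V := f(g(2, 2), g(2, 2)), Y2 := g(2, 2).
MGU = { V ↦ f(g(2, 2), g(2, 2)), Y2 ↦ g(2, 2), R ↦ g(2, 2) }, so V ↦ f(g(2, 2), g(2, 2)).

f(g(2, 2), g(2, 2))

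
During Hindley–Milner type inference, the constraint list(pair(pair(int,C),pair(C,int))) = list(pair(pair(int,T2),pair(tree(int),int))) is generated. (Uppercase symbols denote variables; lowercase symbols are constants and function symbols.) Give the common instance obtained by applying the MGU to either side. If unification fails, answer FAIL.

Decompose list/1: pair(pair(int,C),pair(C,int)) = pair(pair(int,T2),pair(tree(int),int)).
Decompose pair/2: pair(int,C) = pair(int,T2),  pair(C,int) = pair(tree(int),int).
Decompose pair/2: int = int,  C = T2.
Delete trivial equation int = int.
Bind C := T2; substituting into the remaining equation gives: pair(T2,int) = pair(tree(int),int).
Decompose pair/2: T2 = tree(int),  int = int.
Bind T2 := tree(int); no other remaining equation mentions T2. Substituting into the earlier binding gives C := tree(int).
Delete trivial equation int = int.
Applying the MGU to either side gives list(pair(pair(int,tree(int)),pair(tree(int),int))).

list(pair(pair(int,tree(int)),pair(tree(int),int)))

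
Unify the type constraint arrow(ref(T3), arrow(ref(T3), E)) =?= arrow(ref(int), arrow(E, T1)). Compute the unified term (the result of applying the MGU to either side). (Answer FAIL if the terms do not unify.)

arrow(ref(int), arrow(ref(int), ref(int)))

Decompose arrow/2: ref(T3) =?= ref(int),  arrow(ref(T3), E) =?= arrow(E, T1).
Decompose ref/1: T3 =?= int.
Bind T3 := int; substituting into the remaining equation gives: arrow(ref(int), E) =?= arrow(E, T1).
Decompose arrow/2: ref(int) =?= E,  E =?= T1.
Bind E := ref(int); substituting into the remaining equation gives: ref(int) =?= T1.
Bind T1 := ref(int).
Applying the MGU to either side gives arrow(ref(int), arrow(ref(int), ref(int))).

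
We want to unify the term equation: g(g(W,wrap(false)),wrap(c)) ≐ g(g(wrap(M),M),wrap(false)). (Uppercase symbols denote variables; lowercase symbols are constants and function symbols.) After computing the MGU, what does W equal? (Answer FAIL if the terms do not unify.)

FAIL

Decompose g/2: g(W,wrap(false)) ≐ g(wrap(M),M),  wrap(c) ≐ wrap(false).
Decompose g/2: W ≐ wrap(M),  wrap(false) ≐ M.
Bind W := wrap(M); no other remaining equation mentions W.
Bind M := wrap(false); no other remaining equation mentions M. Substituting into the earlier binding gives W := wrap(wrap(false)).
Decompose wrap/1: c ≐ false.
Clash: constants c and false differ; no unifier exists.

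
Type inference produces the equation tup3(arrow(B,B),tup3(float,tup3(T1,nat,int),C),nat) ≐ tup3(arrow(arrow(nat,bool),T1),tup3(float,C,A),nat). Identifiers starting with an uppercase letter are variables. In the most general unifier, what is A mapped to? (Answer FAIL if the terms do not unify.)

Decompose tup3/3: arrow(B,B) ≐ arrow(arrow(nat,bool),T1),  tup3(float,tup3(T1,nat,int),C) ≐ tup3(float,C,A),  nat ≐ nat.
Decompose arrow/2: B ≐ arrow(nat,bool),  B ≐ T1.
Bind B := arrow(nat,bool); substituting into the one remaining equation that mentions B gives: arrow(nat,bool) ≐ T1.
Bind T1 := arrow(nat,bool); substituting into the one remaining equation that mentions T1 gives: tup3(float,tup3(arrow(nat,bool),nat,int),C) ≐ tup3(float,C,A).
Decompose tup3/3: float ≐ float,  tup3(arrow(nat,bool),nat,int) ≐ C,  C ≐ A.
Delete trivial equation float ≐ float.
Bind C := tup3(arrow(nat,bool),nat,int); substituting into the one remaining equation that mentions C gives: tup3(arrow(nat,bool),nat,int) ≐ A.
Bind A := tup3(arrow(nat,bool),nat,int); no other remaining equation mentions A.
Delete trivial equation nat ≐ nat.
MGU = { B -> arrow(nat,bool), T1 -> arrow(nat,bool), C -> tup3(arrow(nat,bool),nat,int), A -> tup3(arrow(nat,bool),nat,int) }, so A -> tup3(arrow(nat,bool),nat,int).

tup3(arrow(nat,bool),nat,int)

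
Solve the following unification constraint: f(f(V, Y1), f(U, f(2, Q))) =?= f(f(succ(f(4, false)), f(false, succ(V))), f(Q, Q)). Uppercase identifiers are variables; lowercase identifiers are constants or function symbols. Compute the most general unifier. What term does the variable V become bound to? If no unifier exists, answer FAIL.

Decompose f/2: f(V, Y1) =?= f(succ(f(4, false)), f(false, succ(V))),  f(U, f(2, Q)) =?= f(Q, Q).
Decompose f/2: V =?= succ(f(4, false)),  Y1 =?= f(false, succ(V)).
Bind V := succ(f(4, false)); substituting into the one remaining equation that mentions V gives: Y1 =?= f(false, succ(succ(f(4, false)))).
Bind Y1 := f(false, succ(succ(f(4, false)))); no other remaining equation mentions Y1.
Decompose f/2: U =?= Q,  f(2, Q) =?= Q.
Bind U := Q; no other remaining equation mentions U.
Occurs check fails: Q occurs in f(2, Q); the equation Q =?= f(2, Q) has no finite solution.

FAIL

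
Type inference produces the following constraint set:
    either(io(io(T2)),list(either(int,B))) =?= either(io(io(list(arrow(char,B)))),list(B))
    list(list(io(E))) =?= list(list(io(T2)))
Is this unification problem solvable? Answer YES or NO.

NO

Decompose either/2: io(io(T2)) =?= io(io(list(arrow(char,B)))),  list(either(int,B)) =?= list(B).
Decompose io/1: io(T2) =?= io(list(arrow(char,B))).
Decompose io/1: T2 =?= list(arrow(char,B)).
Bind T2 := list(arrow(char,B)); substituting into the one remaining equation that mentions T2 gives: list(list(io(E))) =?= list(list(io(list(arrow(char,B))))).
Decompose list/1: either(int,B) =?= B.
Occurs check fails: B occurs in either(int,B); the equation B =?= either(int,B) has no finite solution.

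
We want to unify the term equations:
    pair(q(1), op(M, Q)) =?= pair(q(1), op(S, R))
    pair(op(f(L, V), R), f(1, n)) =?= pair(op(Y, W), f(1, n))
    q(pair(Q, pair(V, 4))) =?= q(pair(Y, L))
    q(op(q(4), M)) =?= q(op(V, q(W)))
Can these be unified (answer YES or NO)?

YES

Decompose pair/2: q(1) =?= q(1),  op(M, Q) =?= op(S, R).
Delete trivial equation q(1) =?= q(1).
Decompose op/2: M =?= S,  Q =?= R.
Bind M := S; substituting into the one remaining equation that mentions M gives: q(op(q(4), S)) =?= q(op(V, q(W))).
Bind Q := R; substituting into the one remaining equation that mentions Q gives: q(pair(R, pair(V, 4))) =?= q(pair(Y, L)).
Decompose pair/2: op(f(L, V), R) =?= op(Y, W),  f(1, n) =?= f(1, n).
Decompose op/2: f(L, V) =?= Y,  R =?= W.
Bind Y := f(L, V); substituting into the one remaining equation that mentions Y gives: q(pair(R, pair(V, 4))) =?= q(pair(f(L, V), L)).
Bind R := W; substituting into the one remaining equation that mentions R gives: q(pair(W, pair(V, 4))) =?= q(pair(f(L, V), L)). Substituting into the earlier binding gives Q := W.
Delete trivial equation f(1, n) =?= f(1, n).
Decompose q/1: pair(W, pair(V, 4)) =?= pair(f(L, V), L).
Decompose pair/2: W =?= f(L, V),  pair(V, 4) =?= L.
Bind W := f(L, V); substituting into the one remaining equation that mentions W gives: q(op(q(4), S)) =?= q(op(V, q(f(L, V)))). Substituting into the earlier bindings gives Q := f(L, V), R := f(L, V).
Bind L := pair(V, 4); substituting into the remaining equation gives: q(op(q(4), S)) =?= q(op(V, q(f(pair(V, 4), V)))). Substituting into the earlier bindings gives Q := f(pair(V, 4), V), Y := f(pair(V, 4), V), R := f(pair(V, 4), V), W := f(pair(V, 4), V).
Decompose q/1: op(q(4), S) =?= op(V, q(f(pair(V, 4), V))).
Decompose op/2: q(4) =?= V,  S =?= q(f(pair(V, 4), V)).
Bind V := q(4); substituting into the remaining equation gives: S =?= q(f(pair(q(4), 4), q(4))). Substituting into the earlier bindings gives Q := f(pair(q(4), 4), q(4)), Y := f(pair(q(4), 4), q(4)), R := f(pair(q(4), 4), q(4)), W := f(pair(q(4), 4), q(4)), L := pair(q(4), 4).
Bind S := q(f(pair(q(4), 4), q(4))). Substituting into the earlier binding gives M := q(f(pair(q(4), 4), q(4))).
No equations remain and no clash or occurs-check failure arose, so a unifier exists.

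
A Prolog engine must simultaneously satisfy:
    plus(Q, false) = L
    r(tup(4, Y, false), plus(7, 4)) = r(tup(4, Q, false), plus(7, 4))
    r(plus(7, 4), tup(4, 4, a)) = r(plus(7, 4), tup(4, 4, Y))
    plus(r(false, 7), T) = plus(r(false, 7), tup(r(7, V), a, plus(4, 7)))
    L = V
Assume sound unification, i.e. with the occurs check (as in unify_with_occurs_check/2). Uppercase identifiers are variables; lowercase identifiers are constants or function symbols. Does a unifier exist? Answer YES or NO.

YES

Bind L := plus(Q, false); substituting into the one remaining equation that mentions L gives: plus(Q, false) = V.
Decompose r/2: tup(4, Y, false) = tup(4, Q, false),  plus(7, 4) = plus(7, 4).
Decompose tup/3: 4 = 4,  Y = Q,  false = false.
Delete trivial equation 4 = 4.
Bind Y := Q; substituting into the one remaining equation that mentions Y gives: r(plus(7, 4), tup(4, 4, a)) = r(plus(7, 4), tup(4, 4, Q)).
Delete trivial equation false = false.
Delete trivial equation plus(7, 4) = plus(7, 4).
Decompose r/2: plus(7, 4) = plus(7, 4),  tup(4, 4, a) = tup(4, 4, Q).
Delete trivial equation plus(7, 4) = plus(7, 4).
Decompose tup/3: 4 = 4,  4 = 4,  a = Q.
Delete trivial equation 4 = 4.
Delete trivial equation 4 = 4.
Bind Q := a; substituting into the one remaining equation that mentions Q gives: plus(a, false) = V. Substituting into the earlier bindings gives L := plus(a, false), Y := a.
Decompose plus/2: r(false, 7) = r(false, 7),  T = tup(r(7, V), a, plus(4, 7)).
Delete trivial equation r(false, 7) = r(false, 7).
Bind T := tup(r(7, V), a, plus(4, 7)); no other remaining equation mentions T.
Bind V := plus(a, false). Substituting into the earlier binding gives T := tup(r(7, plus(a, false)), a, plus(4, 7)).
No equations remain and no clash or occurs-check failure arose, so a unifier exists.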